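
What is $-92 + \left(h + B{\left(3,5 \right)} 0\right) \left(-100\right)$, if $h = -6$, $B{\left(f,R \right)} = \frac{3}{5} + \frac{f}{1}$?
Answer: $508$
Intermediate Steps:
$B{\left(f,R \right)} = \frac{3}{5} + f$ ($B{\left(f,R \right)} = 3 \cdot \frac{1}{5} + f 1 = \frac{3}{5} + f$)
$-92 + \left(h + B{\left(3,5 \right)} 0\right) \left(-100\right) = -92 + \left(-6 + \left(\frac{3}{5} + 3\right) 0\right) \left(-100\right) = -92 + \left(-6 + \frac{18}{5} \cdot 0\right) \left(-100\right) = -92 + \left(-6 + 0\right) \left(-100\right) = -92 - -600 = -92 + 600 = 508$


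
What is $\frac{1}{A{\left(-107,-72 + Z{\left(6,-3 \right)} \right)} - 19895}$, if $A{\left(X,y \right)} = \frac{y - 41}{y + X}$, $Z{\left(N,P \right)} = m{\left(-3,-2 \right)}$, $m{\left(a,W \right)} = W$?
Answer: $- \frac{181}{3600880} \approx -5.0265 \cdot 10^{-5}$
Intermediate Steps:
$Z{\left(N,P \right)} = -2$
$A{\left(X,y \right)} = \frac{-41 + y}{X + y}$
$\frac{1}{A{\left(-107,-72 + Z{\left(6,-3 \right)} \right)} - 19895} = \frac{1}{\frac{-41 - 74}{-107 - 74} - 19895} = \frac{1}{\frac{1}{-181} \left(-115\right) - 19895} = \frac{1}{\left(- \frac{1}{181}\right) \left(-115\right) - 19895} = \frac{1}{\frac{115}{181} - 19895} = \frac{1}{- \frac{3600880}{181}} = - \frac{181}{3600880}$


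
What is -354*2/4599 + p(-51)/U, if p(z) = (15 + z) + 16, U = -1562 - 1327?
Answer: -217048/1476279 ≈ -0.14702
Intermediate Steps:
U = -2889
p(z) = 31 + z
-354*2/4599 + p(-51)/U = -354*2/4599 + (31 - 51)/(-2889) = -708*1/4599 - 20*(-1/2889) = -236/1533 + 20/2889 = -217048/1476279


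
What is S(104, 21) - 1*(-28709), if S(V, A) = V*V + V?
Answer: 39629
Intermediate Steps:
S(V, A) = V + V² (S(V, A) = V² + V = V + V²)
S(104, 21) - 1*(-28709) = 104*(1 + 104) - 1*(-28709) = 104*105 + 28709 = 10920 + 28709 = 39629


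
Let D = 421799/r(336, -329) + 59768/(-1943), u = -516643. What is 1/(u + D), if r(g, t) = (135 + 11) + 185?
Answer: -643133/331470390270 ≈ -1.9402e-6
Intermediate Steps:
r(g, t) = 331 (r(g, t) = 146 + 185 = 331)
D = 799772249/643133 (D = 421799/331 + 59768/(-1943) = 421799*(1/331) + 59768*(-1/1943) = 421799/331 - 59768/1943 = 799772249/643133 ≈ 1243.6)
1/(u + D) = 1/(-516643 + 799772249/643133) = 1/(-331470390270/643133) = -643133/331470390270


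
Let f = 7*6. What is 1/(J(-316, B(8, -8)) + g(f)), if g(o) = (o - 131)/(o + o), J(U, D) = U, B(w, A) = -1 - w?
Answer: -84/26633 ≈ -0.0031540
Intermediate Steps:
f = 42
g(o) = (-131 + o)/(2*o) (g(o) = (-131 + o)/((2*o)) = (-131 + o)*(1/(2*o)) = (-131 + o)/(2*o))
1/(J(-316, B(8, -8)) + g(f)) = 1/(-316 + (1/2)*(-131 + 42)/42) = 1/(-316 + (1/2)*(1/42)*(-89)) = 1/(-316 - 89/84) = 1/(-26633/84) = -84/26633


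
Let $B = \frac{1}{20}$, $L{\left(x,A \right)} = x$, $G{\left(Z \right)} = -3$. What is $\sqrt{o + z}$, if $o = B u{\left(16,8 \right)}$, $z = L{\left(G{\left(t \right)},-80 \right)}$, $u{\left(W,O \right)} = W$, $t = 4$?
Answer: $\frac{i \sqrt{55}}{5} \approx 1.4832 i$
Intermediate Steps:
$B = \frac{1}{20} \approx 0.05$
$z = -3$
$o = \frac{4}{5}$ ($o = \frac{1}{20} \cdot 16 = \frac{4}{5} \approx 0.8$)
$\sqrt{o + z} = \sqrt{\frac{4}{5} - 3} = \sqrt{- \frac{11}{5}} = \frac{i \sqrt{55}}{5}$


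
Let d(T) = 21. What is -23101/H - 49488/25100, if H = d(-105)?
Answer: -145218587/131775 ≈ -1102.0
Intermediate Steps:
H = 21
-23101/H - 49488/25100 = -23101/21 - 49488/25100 = -23101*1/21 - 49488*1/25100 = -23101/21 - 12372/6275 = -145218587/131775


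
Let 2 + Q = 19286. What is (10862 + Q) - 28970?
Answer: 1176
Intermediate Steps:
Q = 19284 (Q = -2 + 19286 = 19284)
(10862 + Q) - 28970 = (10862 + 19284) - 28970 = 30146 - 28970 = 1176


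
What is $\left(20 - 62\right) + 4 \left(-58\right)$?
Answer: $-274$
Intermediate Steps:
$\left(20 - 62\right) + 4 \left(-58\right) = -42 - 232 = -274$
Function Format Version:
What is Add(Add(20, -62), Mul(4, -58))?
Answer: -274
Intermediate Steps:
Add(Add(20, -62), Mul(4, -58)) = Add(-42, -232) = -274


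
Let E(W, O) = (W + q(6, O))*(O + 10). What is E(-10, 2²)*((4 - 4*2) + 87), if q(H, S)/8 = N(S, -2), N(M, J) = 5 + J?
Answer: 16268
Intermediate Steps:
q(H, S) = 24 (q(H, S) = 8*(5 - 2) = 8*3 = 24)
E(W, O) = (10 + O)*(24 + W) (E(W, O) = (W + 24)*(O + 10) = (24 + W)*(10 + O) = (10 + O)*(24 + W))
E(-10, 2²)*((4 - 4*2) + 87) = (240 + 10*(-10) + 24*2² + 2²*(-10))*((4 - 4*2) + 87) = (240 - 100 + 24*4 + 4*(-10))*((4 - 8) + 87) = (240 - 100 + 96 - 40)*(-4 + 87) = 196*83 = 16268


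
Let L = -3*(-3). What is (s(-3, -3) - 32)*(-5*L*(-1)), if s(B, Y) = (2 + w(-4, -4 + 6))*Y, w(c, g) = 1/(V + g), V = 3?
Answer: -1737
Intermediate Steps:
w(c, g) = 1/(3 + g)
s(B, Y) = 11*Y/5 (s(B, Y) = (2 + 1/(3 + (-4 + 6)))*Y = (2 + 1/(3 + 2))*Y = (2 + 1/5)*Y = (2 + ⅕)*Y = 11*Y/5)
L = 9
(s(-3, -3) - 32)*(-5*L*(-1)) = ((11/5)*(-3) - 32)*(-5*9*(-1)) = (-33/5 - 32)*(-45*(-1)) = -193/5*45 = -1737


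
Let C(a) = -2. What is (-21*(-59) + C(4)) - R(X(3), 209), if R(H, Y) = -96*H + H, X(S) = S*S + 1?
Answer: 2187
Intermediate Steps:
X(S) = 1 + S**2 (X(S) = S**2 + 1 = 1 + S**2)
R(H, Y) = -95*H
(-21*(-59) + C(4)) - R(X(3), 209) = (-21*(-59) - 2) - (-95)*(1 + 3**2) = (1239 - 2) - (-95)*(1 + 9) = 1237 - (-95)*10 = 1237 - 1*(-950) = 1237 + 950 = 2187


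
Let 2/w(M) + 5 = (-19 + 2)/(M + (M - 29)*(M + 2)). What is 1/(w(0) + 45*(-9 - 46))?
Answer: -273/675791 ≈ -0.00040397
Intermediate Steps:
w(M) = 2/(-5 - 17/(M + (-29 + M)*(2 + M))) (w(M) = 2/(-5 + (-19 + 2)/(M + (M - 29)*(M + 2))) = 2/(-5 - 17/(M + (-29 + M)*(2 + M))))
1/(w(0) + 45*(-9 - 46)) = 1/(2*(-58 + 0² - 26*0)/(273 - 5*0² + 130*0) + 45*(-9 - 46)) = 1/(2*(-58 + 0 + 0)/(273 - 5*0 + 0) + 45*(-55)) = 1/(2*(-58)/(273 + 0 + 0) - 2475) = 1/(2*(-58)/273 - 2475) = 1/(2*(1/273)*(-58) - 2475) = 1/(-116/273 - 2475) = 1/(-675791/273) = -273/675791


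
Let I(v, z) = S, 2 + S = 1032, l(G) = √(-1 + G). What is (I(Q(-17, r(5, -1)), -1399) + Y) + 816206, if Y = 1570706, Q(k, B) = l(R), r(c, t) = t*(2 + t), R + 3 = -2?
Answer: 2387942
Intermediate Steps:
R = -5 (R = -3 - 2 = -5)
Q(k, B) = I*√6 (Q(k, B) = √(-1 - 5) = √(-6) = I*√6)
S = 1030 (S = -2 + 1032 = 1030)
I(v, z) = 1030
(I(Q(-17, r(5, -1)), -1399) + Y) + 816206 = (1030 + 1570706) + 816206 = 1571736 + 816206 = 2387942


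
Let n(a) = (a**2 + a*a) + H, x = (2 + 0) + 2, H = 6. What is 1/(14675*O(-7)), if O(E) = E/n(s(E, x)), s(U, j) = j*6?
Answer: -1158/102725 ≈ -0.011273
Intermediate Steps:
x = 4 (x = 2 + 2 = 4)
s(U, j) = 6*j
n(a) = 6 + 2*a**2 (n(a) = (a**2 + a*a) + 6 = (a**2 + a**2) + 6 = 2*a**2 + 6 = 6 + 2*a**2)
O(E) = E/1158 (O(E) = E/(6 + 2*(6*4)**2) = E/(6 + 2*24**2) = E/(6 + 2*576) = E/(6 + 1152) = E/1158)
1/(14675*O(-7)) = 1/(14675*((1/1158)*(-7))) = 1/(14675*(-7/1158)) = 1/(-102725/1158) = -1158/102725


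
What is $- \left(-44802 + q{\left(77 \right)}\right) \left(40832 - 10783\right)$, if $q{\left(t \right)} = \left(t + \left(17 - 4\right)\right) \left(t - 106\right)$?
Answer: $1424683188$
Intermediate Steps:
$q{\left(t \right)} = \left(-106 + t\right) \left(13 + t\right)$ ($q{\left(t \right)} = \left(t + \left(17 - 4\right)\right) \left(-106 + t\right) = \left(t + 13\right) \left(-106 + t\right) = \left(13 + t\right) \left(-106 + t\right) = \left(-106 + t\right) \left(13 + t\right)$)
$- \left(-44802 + q{\left(77 \right)}\right) \left(40832 - 10783\right) = - \left(-44802 - \left(8539 - 5929\right)\right) \left(40832 - 10783\right) = - \left(-44802 - 2610\right) 30049 = - \left(-47412\right) 30049 = \left(-1\right) \left(-1424683188\right) = 1424683188$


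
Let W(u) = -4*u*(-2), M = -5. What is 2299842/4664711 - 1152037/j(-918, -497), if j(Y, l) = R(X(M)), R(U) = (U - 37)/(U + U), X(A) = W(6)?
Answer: -515896262667210/51311821 ≈ -1.0054e+7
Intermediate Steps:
W(u) = 8*u
X(A) = 48 (X(A) = 8*6 = 48)
R(U) = (-37 + U)/(2*U) (R(U) = (-37 + U)/((2*U)) = (-37 + U)*(1/(2*U)) = (-37 + U)/(2*U))
j(Y, l) = 11/96 (j(Y, l) = (½)*(-37 + 48)/48 = (½)*(1/48)*11 = 11/96)
2299842/4664711 - 1152037/j(-918, -497) = 2299842/4664711 - 1152037/11/96 = 2299842*(1/4664711) - 1152037*96/11 = 2299842/4664711 - 110595552/11 = -515896262667210/51311821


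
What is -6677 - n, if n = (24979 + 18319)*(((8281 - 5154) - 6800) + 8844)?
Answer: -223900635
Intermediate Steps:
n = 223893958 (n = 43298*((3127 - 6800) + 8844) = 43298*(-3673 + 8844) = 43298*5171 = 223893958)
-6677 - n = -6677 - 1*223893958 = -6677 - 223893958 = -223900635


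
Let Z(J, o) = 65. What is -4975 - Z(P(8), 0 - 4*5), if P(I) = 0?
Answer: -5040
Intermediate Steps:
-4975 - Z(P(8), 0 - 4*5) = -4975 - 1*65 = -4975 - 65 = -5040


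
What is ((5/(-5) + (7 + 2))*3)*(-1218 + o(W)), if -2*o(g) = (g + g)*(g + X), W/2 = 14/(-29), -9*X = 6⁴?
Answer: -27409200/841 ≈ -32591.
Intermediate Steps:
X = -144 (X = -⅑*6⁴ = -⅑*1296 = -144)
W = -28/29 (W = 2*(14/(-29)) = 2*(14*(-1/29)) = 2*(-14/29) = -28/29 ≈ -0.96552)
o(g) = -g*(-144 + g) (o(g) = -(g + g)*(g - 144)/2 = -2*g*(-144 + g)/2 = -g*(-144 + g))
((5/(-5) + (7 + 2))*3)*(-1218 + o(W)) = ((5/(-5) + (7 + 2))*3)*(-1218 - 28*(144 - 1*(-28/29))/29) = ((5*(-⅕) + 9)*3)*(-1218 - 28*(144 + 28/29)/29) = ((-1 + 9)*3)*(-1218 - 28/29*4204/29) = (8*3)*(-1218 - 117712/841) = 24*(-1142050/841) = -27409200/841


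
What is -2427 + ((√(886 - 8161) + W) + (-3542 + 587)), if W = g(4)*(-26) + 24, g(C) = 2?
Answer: -5410 + 5*I*√291 ≈ -5410.0 + 85.294*I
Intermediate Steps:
W = -28 (W = 2*(-26) + 24 = -52 + 24 = -28)
-2427 + ((√(886 - 8161) + W) + (-3542 + 587)) = -2427 + ((√(886 - 8161) - 28) + (-3542 + 587)) = -2427 + ((√(-7275) - 28) - 2955) = -2427 + ((5*I*√291 - 28) - 2955) = -2427 + ((-28 + 5*I*√291) - 2955) = -2427 + (-2983 + 5*I*√291) = -5410 + 5*I*√291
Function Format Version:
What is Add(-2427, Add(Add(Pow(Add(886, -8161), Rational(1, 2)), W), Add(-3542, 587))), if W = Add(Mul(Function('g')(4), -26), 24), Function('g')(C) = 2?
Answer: Add(-5410, Mul(5, I, Pow(291, Rational(1, 2)))) ≈ Add(-5410.0, Mul(85.294, I))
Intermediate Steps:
W = -28 (W = Add(Mul(2, -26), 24) = Add(-52, 24) = -28)
Add(-2427, Add(Add(Pow(Add(886, -8161), Rational(1, 2)), W), Add(-3542, 587))) = Add(-2427, Add(Add(Pow(Add(886, -8161), Rational(1, 2)), -28), Add(-3542, 587))) = Add(-2427, Add(Add(Pow(-7275, Rational(1, 2)), -28), -2955)) = Add(-2427, Add(Add(Mul(5, I, Pow(291, Rational(1, 2))), -28), -2955)) = Add(-2427, Add(Add(-28, Mul(5, I, Pow(291, Rational(1, 2)))), -2955)) = Add(-2427, Add(-2983, Mul(5, I, Pow(291, Rational(1, 2))))) = Add(-5410, Mul(5, I, Pow(291, Rational(1, 2))))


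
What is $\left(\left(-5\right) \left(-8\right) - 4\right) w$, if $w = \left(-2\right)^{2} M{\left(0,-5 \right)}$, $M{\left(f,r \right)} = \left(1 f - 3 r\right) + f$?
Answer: $2160$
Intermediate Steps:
$M{\left(f,r \right)} = - 3 r + 2 f$ ($M{\left(f,r \right)} = \left(f - 3 r\right) + f = - 3 r + 2 f$)
$w = 60$ ($w = \left(-2\right)^{2} \left(\left(-3\right) \left(-5\right) + 2 \cdot 0\right) = 4 \left(15 + 0\right) = 4 \cdot 15 = 60$)
$\left(\left(-5\right) \left(-8\right) - 4\right) w = \left(\left(-5\right) \left(-8\right) - 4\right) 60 = \left(40 - 4\right) 60 = 36 \cdot 60 = 2160$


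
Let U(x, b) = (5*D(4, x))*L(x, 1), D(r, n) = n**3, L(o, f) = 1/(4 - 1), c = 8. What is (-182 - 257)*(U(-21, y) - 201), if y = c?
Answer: 6864204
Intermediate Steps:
L(o, f) = 1/3
y = 8
U(x, b) = 5*x**3/3 (U(x, b) = (5*x**3)*(1/3) = 5*x**3/3)
(-182 - 257)*(U(-21, y) - 201) = (-182 - 257)*((5/3)*(-21)**3 - 201) = -439*((5/3)*(-9261) - 201) = -439*(-15435 - 201) = -439*(-15636) = 6864204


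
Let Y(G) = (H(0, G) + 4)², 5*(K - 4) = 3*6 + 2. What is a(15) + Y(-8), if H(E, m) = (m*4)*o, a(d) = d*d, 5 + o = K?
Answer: 8689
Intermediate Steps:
K = 8 (K = 4 + (3*6 + 2)/5 = 4 + (18 + 2)/5 = 4 + (⅕)*20 = 4 + 4 = 8)
o = 3 (o = -5 + 8 = 3)
a(d) = d²
H(E, m) = 12*m (H(E, m) = (m*4)*3 = (4*m)*3 = 12*m)
Y(G) = (4 + 12*G)² (Y(G) = (12*G + 4)² = (4 + 12*G)²)
a(15) + Y(-8) = 15² + 16*(1 + 3*(-8))² = 225 + 16*(1 - 24)² = 225 + 16*(-23)² = 225 + 16*529 = 225 + 8464 = 8689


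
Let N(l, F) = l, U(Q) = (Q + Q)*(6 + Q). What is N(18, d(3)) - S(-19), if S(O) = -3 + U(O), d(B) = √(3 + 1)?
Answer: -473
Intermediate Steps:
U(Q) = 2*Q*(6 + Q) (U(Q) = (2*Q)*(6 + Q) = 2*Q*(6 + Q))
d(B) = 2 (d(B) = √4 = 2)
S(O) = -3 + 2*O*(6 + O)
N(18, d(3)) - S(-19) = 18 - (-3 + 2*(-19)*(6 - 19)) = 18 - (-3 + 2*(-19)*(-13)) = 18 - (-3 + 494) = 18 - 1*491 = 18 - 491 = -473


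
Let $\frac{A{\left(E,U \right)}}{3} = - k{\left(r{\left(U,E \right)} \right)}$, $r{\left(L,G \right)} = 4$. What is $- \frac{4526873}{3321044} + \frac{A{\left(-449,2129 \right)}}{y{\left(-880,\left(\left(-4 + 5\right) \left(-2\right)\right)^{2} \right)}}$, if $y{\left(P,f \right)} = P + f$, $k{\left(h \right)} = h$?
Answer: $- \frac{327140685}{242436212} \approx -1.3494$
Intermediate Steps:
$A{\left(E,U \right)} = -12$ ($A{\left(E,U \right)} = 3 \left(\left(-1\right) 4\right) = 3 \left(-4\right) = -12$)
$- \frac{4526873}{3321044} + \frac{A{\left(-449,2129 \right)}}{y{\left(-880,\left(\left(-4 + 5\right) \left(-2\right)\right)^{2} \right)}} = - \frac{4526873}{3321044} - \frac{12}{-880 + \left(\left(-4 + 5\right) \left(-2\right)\right)^{2}} = \left(-4526873\right) \frac{1}{3321044} - \frac{12}{-880 + \left(1 \left(-2\right)\right)^{2}} = - \frac{4526873}{3321044} - \frac{12}{-880 + \left(-2\right)^{2}} = - \frac{4526873}{3321044} - \frac{12}{-880 + 4} = - \frac{4526873}{3321044} - \frac{12}{-876} = - \frac{4526873}{3321044} - - \frac{1}{73} = - \frac{4526873}{3321044} + \frac{1}{73} = - \frac{327140685}{242436212}$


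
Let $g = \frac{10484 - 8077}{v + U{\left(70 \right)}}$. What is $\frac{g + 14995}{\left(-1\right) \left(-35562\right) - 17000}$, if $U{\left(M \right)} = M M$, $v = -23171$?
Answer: $\frac{136985619}{169573151} \approx 0.80783$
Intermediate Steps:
$U{\left(M \right)} = M^{2}$
$g = - \frac{2407}{18271}$ ($g = \frac{10484 - 8077}{-23171 + 70^{2}} = \frac{2407}{-23171 + 4900} = \frac{2407}{-18271} = 2407 \left(- \frac{1}{18271}\right) = - \frac{2407}{18271} \approx -0.13174$)
$\frac{g + 14995}{\left(-1\right) \left(-35562\right) - 17000} = \frac{- \frac{2407}{18271} + 14995}{\left(-1\right) \left(-35562\right) - 17000} = \frac{273971238}{18271 \left(35562 - 17000\right)} = \frac{273971238}{18271 \cdot 18562} = \frac{273971238}{18271} \cdot \frac{1}{18562} = \frac{136985619}{169573151}$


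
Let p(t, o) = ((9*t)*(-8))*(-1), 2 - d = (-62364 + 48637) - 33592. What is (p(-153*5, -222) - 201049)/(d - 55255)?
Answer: 256129/7934 ≈ 32.282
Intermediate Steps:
d = 47321 (d = 2 - ((-62364 + 48637) - 33592) = 2 - (-13727 - 33592) = 2 - 1*(-47319) = 2 + 47319 = 47321)
p(t, o) = 72*t (p(t, o) = -72*t*(-1) = 72*t)
(p(-153*5, -222) - 201049)/(d - 55255) = (72*(-153*5) - 201049)/(47321 - 55255) = (72*(-765) - 201049)/(-7934) = (-55080 - 201049)*(-1/7934) = -256129*(-1/7934) = 256129/7934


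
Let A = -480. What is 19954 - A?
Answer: 20434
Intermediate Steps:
19954 - A = 19954 - 1*(-480) = 19954 + 480 = 20434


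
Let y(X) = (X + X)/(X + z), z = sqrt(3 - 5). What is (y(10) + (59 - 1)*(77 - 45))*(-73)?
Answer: 292*(-464*sqrt(2) + 4645*I)/(sqrt(2) - 10*I) ≈ -1.3563e+5 + 20.243*I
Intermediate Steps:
z = I*sqrt(2) (z = sqrt(-2) = I*sqrt(2) ≈ 1.4142*I)
y(X) = 2*X/(X + I*sqrt(2)) (y(X) = (X + X)/(X + I*sqrt(2)) = (2*X)/(X + I*sqrt(2)) = 2*X/(X + I*sqrt(2)))
(y(10) + (59 - 1)*(77 - 45))*(-73) = (2*10/(10 + I*sqrt(2)) + (59 - 1)*(77 - 45))*(-73) = (20/(10 + I*sqrt(2)) + 58*32)*(-73) = (20/(10 + I*sqrt(2)) + 1856)*(-73) = (1856 + 20/(10 + I*sqrt(2)))*(-73) = -135488 - 1460/(10 + I*sqrt(2))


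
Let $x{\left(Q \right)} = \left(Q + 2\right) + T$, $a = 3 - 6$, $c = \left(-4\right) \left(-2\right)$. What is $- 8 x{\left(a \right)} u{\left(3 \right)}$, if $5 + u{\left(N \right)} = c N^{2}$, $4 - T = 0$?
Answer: $-1608$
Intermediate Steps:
$c = 8$
$T = 4$ ($T = 4 - 0 = 4 + 0 = 4$)
$a = -3$ ($a = 3 - 6 = -3$)
$x{\left(Q \right)} = 6 + Q$ ($x{\left(Q \right)} = \left(Q + 2\right) + 4 = \left(2 + Q\right) + 4 = 6 + Q$)
$u{\left(N \right)} = -5 + 8 N^{2}$
$- 8 x{\left(a \right)} u{\left(3 \right)} = - 8 \left(6 - 3\right) \left(-5 + 8 \cdot 3^{2}\right) = \left(-8\right) 3 \left(-5 + 8 \cdot 9\right) = - 24 \left(-5 + 72\right) = \left(-24\right) 67 = -1608$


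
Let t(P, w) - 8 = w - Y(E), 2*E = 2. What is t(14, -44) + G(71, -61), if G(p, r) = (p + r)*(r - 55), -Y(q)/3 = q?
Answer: -1193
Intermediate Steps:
E = 1 (E = (1/2)*2 = 1)
Y(q) = -3*q
t(P, w) = 11 + w (t(P, w) = 8 + (w - (-3)) = 8 + (w - 1*(-3)) = 8 + (w + 3) = 8 + (3 + w) = 11 + w)
G(p, r) = (-55 + r)*(p + r) (G(p, r) = (p + r)*(-55 + r) = (-55 + r)*(p + r))
t(14, -44) + G(71, -61) = (11 - 44) + ((-61)**2 - 55*71 - 55*(-61) + 71*(-61)) = -33 + (3721 - 3905 + 3355 - 4331) = -33 - 1160 = -1193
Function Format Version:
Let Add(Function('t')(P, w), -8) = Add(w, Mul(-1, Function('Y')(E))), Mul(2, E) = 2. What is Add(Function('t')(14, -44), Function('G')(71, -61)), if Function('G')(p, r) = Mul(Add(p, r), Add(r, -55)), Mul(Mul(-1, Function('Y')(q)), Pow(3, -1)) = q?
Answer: -1193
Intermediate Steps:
E = 1 (E = Mul(Rational(1, 2), 2) = 1)
Function('Y')(q) = Mul(-3, q)
Function('t')(P, w) = Add(11, w) (Function('t')(P, w) = Add(8, Add(w, Mul(-1, Mul(-3, 1)))) = Add(8, Add(w, Mul(-1, -3))) = Add(8, Add(w, 3)) = Add(8, Add(3, w)) = Add(11, w))
Function('G')(p, r) = Mul(Add(-55, r), Add(p, r)) (Function('G')(p, r) = Mul(Add(p, r), Add(-55, r)) = Mul(Add(-55, r), Add(p, r)))
Add(Function('t')(14, -44), Function('G')(71, -61)) = Add(Add(11, -44), Add(Pow(-61, 2), Mul(-55, 71), Mul(-55, -61), Mul(71, -61))) = Add(-33, Add(3721, -3905, 3355, -4331)) = Add(-33, -1160) = -1193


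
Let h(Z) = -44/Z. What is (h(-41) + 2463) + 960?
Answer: 140387/41 ≈ 3424.1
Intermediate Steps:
(h(-41) + 2463) + 960 = (-44/(-41) + 2463) + 960 = (-44*(-1/41) + 2463) + 960 = (44/41 + 2463) + 960 = 101027/41 + 960 = 140387/41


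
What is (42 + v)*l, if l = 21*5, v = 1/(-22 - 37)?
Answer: 260085/59 ≈ 4408.2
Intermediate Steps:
v = -1/59 (v = 1/(-59) = -1/59 ≈ -0.016949)
l = 105
(42 + v)*l = (42 - 1/59)*105 = (2477/59)*105 = 260085/59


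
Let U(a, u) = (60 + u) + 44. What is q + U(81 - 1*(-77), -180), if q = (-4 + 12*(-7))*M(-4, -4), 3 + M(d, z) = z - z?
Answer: 188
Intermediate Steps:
M(d, z) = -3 (M(d, z) = -3 + (z - z) = -3 + 0 = -3)
U(a, u) = 104 + u
q = 264 (q = (-4 + 12*(-7))*(-3) = (-4 - 84)*(-3) = -88*(-3) = 264)
q + U(81 - 1*(-77), -180) = 264 + (104 - 180) = 264 - 76 = 188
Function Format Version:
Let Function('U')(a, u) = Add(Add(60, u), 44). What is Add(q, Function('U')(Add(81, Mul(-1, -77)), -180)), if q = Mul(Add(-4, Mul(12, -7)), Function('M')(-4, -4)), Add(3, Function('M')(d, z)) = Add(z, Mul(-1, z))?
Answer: 188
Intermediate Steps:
Function('M')(d, z) = -3 (Function('M')(d, z) = Add(-3, Add(z, Mul(-1, z))) = Add(-3, 0) = -3)
Function('U')(a, u) = Add(104, u)
q = 264 (q = Mul(Add(-4, Mul(12, -7)), -3) = Mul(Add(-4, -84), -3) = Mul(-88, -3) = 264)
Add(q, Function('U')(Add(81, Mul(-1, -77)), -180)) = Add(264, Add(104, -180)) = Add(264, -76) = 188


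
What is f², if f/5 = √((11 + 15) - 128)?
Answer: -2550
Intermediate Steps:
f = 5*I*√102 (f = 5*√((11 + 15) - 128) = 5*√(26 - 128) = 5*√(-102) = 5*(I*√102) = 5*I*√102 ≈ 50.497*I)
f² = (5*I*√102)² = -2550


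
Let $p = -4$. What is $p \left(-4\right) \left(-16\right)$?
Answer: $-256$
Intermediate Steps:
$p \left(-4\right) \left(-16\right) = \left(-4\right) \left(-4\right) \left(-16\right) = 16 \left(-16\right) = -256$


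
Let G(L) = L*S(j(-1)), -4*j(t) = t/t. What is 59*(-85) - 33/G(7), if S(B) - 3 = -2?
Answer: -35138/7 ≈ -5019.7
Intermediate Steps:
j(t) = -¼ (j(t) = -t/(4*t) = -¼*1 = -¼)
S(B) = 1 (S(B) = 3 - 2 = 1)
G(L) = L (G(L) = L*1 = L)
59*(-85) - 33/G(7) = 59*(-85) - 33/7 = -5015 - 33*⅐ = -5015 - 33/7 = -35138/7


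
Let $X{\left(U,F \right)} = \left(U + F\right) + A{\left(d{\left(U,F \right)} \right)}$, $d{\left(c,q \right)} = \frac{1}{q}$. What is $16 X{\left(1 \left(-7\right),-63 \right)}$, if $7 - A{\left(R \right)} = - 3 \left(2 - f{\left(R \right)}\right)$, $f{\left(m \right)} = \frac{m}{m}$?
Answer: $-960$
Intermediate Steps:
$f{\left(m \right)} = 1$
$A{\left(R \right)} = 10$ ($A{\left(R \right)} = 7 - - 3 \left(2 - 1\right) = 7 - \left(-3\right) 1 = 7 - -3 = 7 + 3 = 10$)
$X{\left(U,F \right)} = 10 + F + U$ ($X{\left(U,F \right)} = \left(U + F\right) + 10 = \left(F + U\right) + 10 = 10 + F + U$)
$16 X{\left(1 \left(-7\right),-63 \right)} = 16 \left(10 - 63 + 1 \left(-7\right)\right) = 16 \left(10 - 63 - 7\right) = 16 \left(-60\right) = -960$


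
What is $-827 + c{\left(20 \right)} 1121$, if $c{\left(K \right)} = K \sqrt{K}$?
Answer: $-827 + 44840 \sqrt{5} \approx 99438.0$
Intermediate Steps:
$c{\left(K \right)} = K^{\frac{3}{2}}$
$-827 + c{\left(20 \right)} 1121 = -827 + 20^{\frac{3}{2}} \cdot 1121 = -827 + 40 \sqrt{5} \cdot 1121 = -827 + 44840 \sqrt{5}$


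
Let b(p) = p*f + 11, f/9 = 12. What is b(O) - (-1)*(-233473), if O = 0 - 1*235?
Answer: -258842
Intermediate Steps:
f = 108 (f = 9*12 = 108)
O = -235 (O = 0 - 235 = -235)
b(p) = 11 + 108*p (b(p) = p*108 + 11 = 108*p + 11 = 11 + 108*p)
b(O) - (-1)*(-233473) = (11 + 108*(-235)) - (-1)*(-233473) = (11 - 25380) - 1*233473 = -25369 - 233473 = -258842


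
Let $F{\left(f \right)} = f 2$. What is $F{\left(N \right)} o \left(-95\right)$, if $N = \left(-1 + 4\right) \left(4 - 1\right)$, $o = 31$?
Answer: $-53010$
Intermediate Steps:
$N = 9$ ($N = 3 \cdot 3 = 9$)
$F{\left(f \right)} = 2 f$
$F{\left(N \right)} o \left(-95\right) = 2 \cdot 9 \cdot 31 \left(-95\right) = 18 \cdot 31 \left(-95\right) = 558 \left(-95\right) = -53010$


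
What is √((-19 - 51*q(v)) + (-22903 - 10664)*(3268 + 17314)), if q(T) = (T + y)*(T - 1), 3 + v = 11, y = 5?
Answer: I*√690880654 ≈ 26285.0*I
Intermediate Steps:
v = 8 (v = -3 + 11 = 8)
q(T) = (-1 + T)*(5 + T) (q(T) = (T + 5)*(T - 1) = (5 + T)*(-1 + T) = (-1 + T)*(5 + T))
√((-19 - 51*q(v)) + (-22903 - 10664)*(3268 + 17314)) = √((-19 - 51*(-5 + 8² + 4*8)) + (-22903 - 10664)*(3268 + 17314)) = √((-19 - 51*(-5 + 64 + 32)) - 33567*20582) = √((-19 - 51*91) - 690875994) = √((-19 - 4641) - 690875994) = √(-4660 - 690875994) = √(-690880654) = I*√690880654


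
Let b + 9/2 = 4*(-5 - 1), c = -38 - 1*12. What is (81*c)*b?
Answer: 115425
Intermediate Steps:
c = -50 (c = -38 - 12 = -50)
b = -57/2 (b = -9/2 + 4*(-5 - 1) = -9/2 + 4*(-6) = -9/2 - 24 = -57/2 ≈ -28.500)
(81*c)*b = (81*(-50))*(-57/2) = -4050*(-57/2) = 115425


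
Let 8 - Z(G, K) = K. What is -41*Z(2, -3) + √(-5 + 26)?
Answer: -451 + √21 ≈ -446.42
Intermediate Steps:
Z(G, K) = 8 - K
-41*Z(2, -3) + √(-5 + 26) = -41*(8 - 1*(-3)) + √(-5 + 26) = -41*(8 + 3) + √21 = -41*11 + √21 = -451 + √21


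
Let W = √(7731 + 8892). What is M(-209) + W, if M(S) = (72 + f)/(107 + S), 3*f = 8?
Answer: -112/153 + 3*√1847 ≈ 128.20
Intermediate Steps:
f = 8/3 (f = (⅓)*8 = 8/3 ≈ 2.6667)
M(S) = 224/(3*(107 + S)) (M(S) = (72 + 8/3)/(107 + S) = 224/(3*(107 + S)))
W = 3*√1847 (W = √16623 = 3*√1847 ≈ 128.93)
M(-209) + W = 224/(3*(107 - 209)) + 3*√1847 = (224/3)/(-102) + 3*√1847 = (224/3)*(-1/102) + 3*√1847 = -112/153 + 3*√1847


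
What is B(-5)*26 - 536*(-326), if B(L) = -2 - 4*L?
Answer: 175204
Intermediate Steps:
B(-5)*26 - 536*(-326) = (-2 - 4*(-5))*26 - 536*(-326) = (-2 + 20)*26 + 174736 = 18*26 + 174736 = 468 + 174736 = 175204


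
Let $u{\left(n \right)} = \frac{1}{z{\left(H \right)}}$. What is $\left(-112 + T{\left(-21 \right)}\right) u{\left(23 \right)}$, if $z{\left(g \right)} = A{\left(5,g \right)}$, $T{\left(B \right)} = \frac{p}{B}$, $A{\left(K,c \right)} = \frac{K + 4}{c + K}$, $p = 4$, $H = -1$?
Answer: $- \frac{9424}{189} \approx -49.862$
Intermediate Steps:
$A{\left(K,c \right)} = \frac{4 + K}{K + c}$
$T{\left(B \right)} = \frac{4}{B}$
$z{\left(g \right)} = \frac{9}{5 + g}$ ($z{\left(g \right)} = \frac{4 + 5}{5 + g} = \frac{1}{5 + g} 9 = \frac{9}{5 + g}$)
$u{\left(n \right)} = \frac{4}{9}$ ($u{\left(n \right)} = \frac{1}{9 \frac{1}{5 - 1}} = \frac{1}{9 \cdot \frac{1}{4}} = \frac{1}{\frac{9}{4}} = \frac{4}{9}$)
$\left(-112 + T{\left(-21 \right)}\right) u{\left(23 \right)} = \left(-112 + \frac{4}{-21}\right) \frac{4}{9} = \left(-112 + 4 \left(- \frac{1}{21}\right)\right) \frac{4}{9} = \left(-112 - \frac{4}{21}\right) \frac{4}{9} = \left(- \frac{2356}{21}\right) \frac{4}{9} = - \frac{9424}{189}$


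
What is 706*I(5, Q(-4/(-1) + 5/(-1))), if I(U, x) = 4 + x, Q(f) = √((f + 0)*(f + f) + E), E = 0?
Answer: 2824 + 706*√2 ≈ 3822.4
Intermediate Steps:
Q(f) = √2*√(f²) (Q(f) = √((f + 0)*(f + f) + 0) = √(f*(2*f) + 0) = √(2*f² + 0) = √(2*f²) = √2*√(f²))
706*I(5, Q(-4/(-1) + 5/(-1))) = 706*(4 + √2*√((-4/(-1) + 5/(-1))²)) = 706*(4 + √2*√((-4*(-1) + 5*(-1))²)) = 706*(4 + √2*√((4 - 5)²)) = 706*(4 + √2*√((-1)²)) = 706*(4 + √2*√1) = 706*(4 + √2*1) = 706*(4 + √2) = 2824 + 706*√2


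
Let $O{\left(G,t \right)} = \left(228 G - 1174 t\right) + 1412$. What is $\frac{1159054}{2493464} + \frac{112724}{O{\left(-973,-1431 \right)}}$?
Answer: $\frac{493196102571}{909841325692} \approx 0.54207$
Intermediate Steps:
$O{\left(G,t \right)} = 1412 - 1174 t + 228 G$ ($O{\left(G,t \right)} = \left(- 1174 t + 228 G\right) + 1412 = 1412 - 1174 t + 228 G$)
$\frac{1159054}{2493464} + \frac{112724}{O{\left(-973,-1431 \right)}} = \frac{1159054}{2493464} + \frac{112724}{1412 - -1679994 + 228 \left(-973\right)} = 1159054 \cdot \frac{1}{2493464} + \frac{112724}{1412 + 1679994 - 221844} = \frac{579527}{1246732} + \frac{112724}{1459562} = \frac{579527}{1246732} + 112724 \cdot \frac{1}{1459562} = \frac{579527}{1246732} + \frac{56362}{729781} = \frac{493196102571}{909841325692}$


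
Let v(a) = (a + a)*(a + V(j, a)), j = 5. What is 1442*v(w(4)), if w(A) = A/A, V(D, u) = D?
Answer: 17304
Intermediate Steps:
w(A) = 1
v(a) = 2*a*(5 + a) (v(a) = (a + a)*(a + 5) = (2*a)*(5 + a) = 2*a*(5 + a))
1442*v(w(4)) = 1442*(2*1*(5 + 1)) = 1442*(2*1*6) = 1442*12 = 17304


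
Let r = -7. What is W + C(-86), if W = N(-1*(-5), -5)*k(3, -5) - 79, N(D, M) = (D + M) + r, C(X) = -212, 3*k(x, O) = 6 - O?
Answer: -950/3 ≈ -316.67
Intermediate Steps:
k(x, O) = 2 - O/3 (k(x, O) = (6 - O)/3 = 2 - O/3)
N(D, M) = -7 + D + M (N(D, M) = (D + M) - 7 = -7 + D + M)
W = -314/3 (W = (-7 - 1*(-5) - 5)*(2 - 1/3*(-5)) - 79 = (-7 + 5 - 5)*(2 + 5/3) - 79 = -7*11/3 - 79 = -77/3 - 79 = -314/3 ≈ -104.67)
W + C(-86) = -314/3 - 212 = -950/3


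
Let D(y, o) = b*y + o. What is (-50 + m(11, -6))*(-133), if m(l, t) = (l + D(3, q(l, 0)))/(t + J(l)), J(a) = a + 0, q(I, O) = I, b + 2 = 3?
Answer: 5985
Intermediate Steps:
b = 1 (b = -2 + 3 = 1)
D(y, o) = o + y (D(y, o) = 1*y + o = y + o = o + y)
J(a) = a
m(l, t) = (3 + 2*l)/(l + t) (m(l, t) = (l + (l + 3))/(t + l) = (l + (3 + l))/(l + t) = (3 + 2*l)/(l + t))
(-50 + m(11, -6))*(-133) = (-50 + (3 + 2*11)/(11 - 6))*(-133) = (-50 + (3 + 22)/5)*(-133) = (-50 + (⅕)*25)*(-133) = (-50 + 5)*(-133) = -45*(-133) = 5985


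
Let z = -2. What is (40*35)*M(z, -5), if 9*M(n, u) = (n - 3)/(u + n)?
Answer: 1000/9 ≈ 111.11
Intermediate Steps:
M(n, u) = (-3 + n)/(9*(n + u)) (M(n, u) = ((n - 3)/(u + n))/9 = ((-3 + n)/(n + u))/9 = (-3 + n)/(9*(n + u)))
(40*35)*M(z, -5) = (40*35)*((-3 - 2)/(9*(-2 - 5))) = 1400*((1/9)*(-5)/(-7)) = 1400*((1/9)*(-1/7)*(-5)) = 1400*(5/63) = 1000/9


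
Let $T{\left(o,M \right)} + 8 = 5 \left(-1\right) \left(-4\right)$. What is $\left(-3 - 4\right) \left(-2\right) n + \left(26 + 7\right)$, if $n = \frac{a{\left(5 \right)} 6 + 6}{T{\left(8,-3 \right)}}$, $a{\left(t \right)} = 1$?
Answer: $47$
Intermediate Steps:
$T{\left(o,M \right)} = 12$ ($T{\left(o,M \right)} = -8 + 5 \left(-1\right) \left(-4\right) = -8 - -20 = -8 + 20 = 12$)
$n = 1$ ($n = \frac{1 \cdot 6 + 6}{12} = \left(6 + 6\right) \frac{1}{12} = 12 \cdot \frac{1}{12} = 1$)
$\left(-3 - 4\right) \left(-2\right) n + \left(26 + 7\right) = \left(-3 - 4\right) \left(-2\right) 1 + \left(26 + 7\right) = \left(-7\right) \left(-2\right) 1 + 33 = 14 \cdot 1 + 33 = 14 + 33 = 47$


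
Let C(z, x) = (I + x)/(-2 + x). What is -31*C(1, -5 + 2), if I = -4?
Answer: -217/5 ≈ -43.400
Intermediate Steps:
C(z, x) = (-4 + x)/(-2 + x)
-31*C(1, -5 + 2) = -31*(-4 + (-5 + 2))/(-2 + (-5 + 2)) = -31*(-4 - 3)/(-2 - 3) = -31*(-7)/(-5) = -(-31)*(-7)/5 = -31*7/5 = -217/5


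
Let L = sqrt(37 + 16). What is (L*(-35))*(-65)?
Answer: 2275*sqrt(53) ≈ 16562.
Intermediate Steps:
L = sqrt(53) ≈ 7.2801
(L*(-35))*(-65) = (sqrt(53)*(-35))*(-65) = -35*sqrt(53)*(-65) = 2275*sqrt(53)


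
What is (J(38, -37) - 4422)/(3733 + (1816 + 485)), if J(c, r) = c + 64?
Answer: -2160/3017 ≈ -0.71594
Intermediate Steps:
J(c, r) = 64 + c
(J(38, -37) - 4422)/(3733 + (1816 + 485)) = ((64 + 38) - 4422)/(3733 + (1816 + 485)) = (102 - 4422)/(3733 + 2301) = -4320/6034 = -4320*1/6034 = -2160/3017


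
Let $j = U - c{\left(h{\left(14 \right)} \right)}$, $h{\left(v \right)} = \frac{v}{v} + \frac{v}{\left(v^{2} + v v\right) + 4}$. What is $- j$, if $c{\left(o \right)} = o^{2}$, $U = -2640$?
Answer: $\frac{103540585}{39204} \approx 2641.1$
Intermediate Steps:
$h{\left(v \right)} = 1 + \frac{v}{4 + 2 v^{2}}$ ($h{\left(v \right)} = 1 + \frac{v}{\left(v^{2} + v^{2}\right) + 4} = 1 + \frac{v}{2 v^{2} + 4} = 1 + \frac{v}{4 + 2 v^{2}}$)
$j = - \frac{103540585}{39204}$ ($j = -2640 - \left(\frac{2 + 14^{2} + \frac{1}{2} \cdot 14}{2 + 14^{2}}\right)^{2} = -2640 - \left(\frac{2 + 196 + 7}{2 + 196}\right)^{2} = -2640 - \left(\frac{1}{198} \cdot 205\right)^{2} = -2640 - \left(\frac{205}{198}\right)^{2} = -2640 - \frac{42025}{39204} = - \frac{103540585}{39204} \approx -2641.1$)
$- j = \left(-1\right) \left(- \frac{103540585}{39204}\right) = \frac{103540585}{39204}$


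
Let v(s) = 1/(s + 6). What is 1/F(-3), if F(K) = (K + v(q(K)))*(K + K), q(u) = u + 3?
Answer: 1/17 ≈ 0.058824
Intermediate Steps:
q(u) = 3 + u
v(s) = 1/(6 + s)
F(K) = 2*K*(K + 1/(9 + K)) (F(K) = (K + 1/(6 + (3 + K)))*(K + K) = (K + 1/(9 + K))*(2*K) = 2*K*(K + 1/(9 + K)))
1/F(-3) = 1/(2*(-3)*(1 - 3*(9 - 3))/(9 - 3)) = 1/(2*(-3)*(1 - 3*6)/6) = 1/(2*(-3)*(⅙)*(1 - 18)) = 1/(2*(-3)*(⅙)*(-17)) = 1/17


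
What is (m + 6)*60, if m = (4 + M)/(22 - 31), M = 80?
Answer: -200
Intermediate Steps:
m = -28/3 (m = (4 + 80)/(22 - 31) = 84/(-9) = 84*(-⅑) = -28/3 ≈ -9.3333)
(m + 6)*60 = (-28/3 + 6)*60 = -10/3*60 = -200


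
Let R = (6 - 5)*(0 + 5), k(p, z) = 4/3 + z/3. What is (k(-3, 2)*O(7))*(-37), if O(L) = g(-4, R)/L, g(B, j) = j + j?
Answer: -740/7 ≈ -105.71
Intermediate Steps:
k(p, z) = 4/3 + z/3 (k(p, z) = 4*(⅓) + z*(⅓) = 4/3 + z/3)
R = 5 (R = 1*5 = 5)
g(B, j) = 2*j
O(L) = 10/L (O(L) = (2*5)/L = 10/L)
(k(-3, 2)*O(7))*(-37) = ((4/3 + (⅓)*2)*(10/7))*(-37) = ((4/3 + ⅔)*(10*(⅐)))*(-37) = (2*(10/7))*(-37) = (20/7)*(-37) = -740/7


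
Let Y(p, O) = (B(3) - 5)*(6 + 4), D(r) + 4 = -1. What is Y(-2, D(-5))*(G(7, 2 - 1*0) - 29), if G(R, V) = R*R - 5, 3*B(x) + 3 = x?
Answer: -750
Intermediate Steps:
B(x) = -1 + x/3
D(r) = -5 (D(r) = -4 - 1 = -5)
G(R, V) = -5 + R**2 (G(R, V) = R**2 - 5 = -5 + R**2)
Y(p, O) = -50 (Y(p, O) = ((-1 + (1/3)*3) - 5)*(6 + 4) = ((-1 + 1) - 5)*10 = (0 - 5)*10 = -5*10 = -50)
Y(-2, D(-5))*(G(7, 2 - 1*0) - 29) = -50*((-5 + 7**2) - 29) = -50*((-5 + 49) - 29) = -50*(44 - 29) = -50*15 = -750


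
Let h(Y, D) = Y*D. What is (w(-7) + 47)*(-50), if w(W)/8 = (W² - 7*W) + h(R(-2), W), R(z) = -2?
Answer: -47150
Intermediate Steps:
h(Y, D) = D*Y
w(W) = -72*W + 8*W² (w(W) = 8*((W² - 7*W) + W*(-2)) = 8*((W² - 7*W) - 2*W) = 8*(W² - 9*W) = -72*W + 8*W²)
(w(-7) + 47)*(-50) = (8*(-7)*(-9 - 7) + 47)*(-50) = (8*(-7)*(-16) + 47)*(-50) = (896 + 47)*(-50) = 943*(-50) = -47150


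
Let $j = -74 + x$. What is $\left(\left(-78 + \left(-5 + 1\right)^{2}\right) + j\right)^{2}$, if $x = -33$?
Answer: $28561$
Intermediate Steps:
$j = -107$ ($j = -74 - 33 = -107$)
$\left(\left(-78 + \left(-5 + 1\right)^{2}\right) + j\right)^{2} = \left(\left(-78 + \left(-5 + 1\right)^{2}\right) - 107\right)^{2} = \left(\left(-78 + \left(-4\right)^{2}\right) - 107\right)^{2} = \left(\left(-78 + 16\right) - 107\right)^{2} = \left(-62 - 107\right)^{2} = \left(-169\right)^{2} = 28561$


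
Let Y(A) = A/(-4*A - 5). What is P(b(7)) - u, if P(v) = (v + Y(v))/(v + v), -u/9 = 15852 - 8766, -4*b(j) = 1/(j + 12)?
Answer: 11989587/188 ≈ 63774.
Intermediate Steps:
b(j) = -1/(4*(12 + j)) (b(j) = -1/(4*(j + 12)) = -1/(4*(12 + j)))
Y(A) = A/(-5 - 4*A)
u = -63774 (u = -9*(15852 - 8766) = -9*7086 = -63774)
P(v) = (v - v/(5 + 4*v))/(2*v) (P(v) = (v - v/(5 + 4*v))/(v + v) = (v - v/(5 + 4*v))/((2*v)) = (v - v/(5 + 4*v))*(1/(2*v)) = (v - v/(5 + 4*v))/(2*v))
P(b(7)) - u = 2*(1 - 1/(48 + 4*7))/(5 + 4*(-1/(48 + 4*7))) - 1*(-63774) = 2*(1 - 1/(48 + 28))/(5 + 4*(-1/(48 + 28))) + 63774 = 2*(1 - 1/76)/(5 + 4*(-1/76)) + 63774 = 2*(75/76)/(5 - 1/19) + 63774 = 2*(75/76)/(94/19) + 63774 = 2*(19/94)*(75/76) + 63774 = 75/188 + 63774 = 11989587/188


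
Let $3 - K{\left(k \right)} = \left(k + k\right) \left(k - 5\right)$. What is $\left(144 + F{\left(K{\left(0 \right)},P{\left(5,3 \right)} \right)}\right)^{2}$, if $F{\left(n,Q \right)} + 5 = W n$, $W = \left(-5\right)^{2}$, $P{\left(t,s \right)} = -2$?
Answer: $45796$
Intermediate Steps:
$K{\left(k \right)} = 3 - 2 k \left(-5 + k\right)$ ($K{\left(k \right)} = 3 - \left(k + k\right) \left(k - 5\right) = 3 - 2 k \left(-5 + k\right)$)
$W = 25$
$F{\left(n,Q \right)} = -5 + 25 n$
$\left(144 + F{\left(K{\left(0 \right)},P{\left(5,3 \right)} \right)}\right)^{2} = \left(144 - \left(5 - 25 \left(3 - 2 \cdot 0^{2} + 10 \cdot 0\right)\right)\right)^{2} = \left(144 - \left(5 - 25 \left(3 - 0 + 0\right)\right)\right)^{2} = \left(144 - \left(5 - 25 \left(3 + 0 + 0\right)\right)\right)^{2} = \left(144 + \left(-5 + 25 \cdot 3\right)\right)^{2} = \left(144 + \left(-5 + 75\right)\right)^{2} = \left(144 + 70\right)^{2} = 214^{2} = 45796$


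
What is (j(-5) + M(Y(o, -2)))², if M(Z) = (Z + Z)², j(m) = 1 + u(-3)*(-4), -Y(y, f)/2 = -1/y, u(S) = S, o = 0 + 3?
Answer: 17689/81 ≈ 218.38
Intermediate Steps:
o = 3
Y(y, f) = 2/y (Y(y, f) = -(-2)/y = 2/y)
j(m) = 13 (j(m) = 1 - 3*(-4) = 1 + 12 = 13)
M(Z) = 4*Z² (M(Z) = (2*Z)² = 4*Z²)
(j(-5) + M(Y(o, -2)))² = (13 + 4*(2/3)²)² = (13 + 4*(2*(⅓))²)² = (13 + 4*(⅔)²)² = (13 + 4*(4/9))² = (13 + 16/9)² = (133/9)² = 17689/81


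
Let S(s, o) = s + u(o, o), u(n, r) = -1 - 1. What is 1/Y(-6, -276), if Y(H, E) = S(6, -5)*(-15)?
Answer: -1/60 ≈ -0.016667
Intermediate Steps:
u(n, r) = -2
S(s, o) = -2 + s (S(s, o) = s - 2 = -2 + s)
Y(H, E) = -60 (Y(H, E) = (-2 + 6)*(-15) = 4*(-15) = -60)
1/Y(-6, -276) = 1/(-60) = -1/60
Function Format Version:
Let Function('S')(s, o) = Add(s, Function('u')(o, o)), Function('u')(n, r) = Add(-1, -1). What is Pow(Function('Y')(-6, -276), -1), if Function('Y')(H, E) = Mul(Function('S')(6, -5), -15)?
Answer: Rational(-1, 60) ≈ -0.016667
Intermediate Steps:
Function('u')(n, r) = -2
Function('S')(s, o) = Add(-2, s) (Function('S')(s, o) = Add(s, -2) = Add(-2, s))
Function('Y')(H, E) = -60 (Function('Y')(H, E) = Mul(Add(-2, 6), -15) = Mul(4, -15) = -60)
Pow(Function('Y')(-6, -276), -1) = Pow(-60, -1) = Rational(-1, 60)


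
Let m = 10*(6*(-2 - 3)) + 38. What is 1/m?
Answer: -1/262 ≈ -0.0038168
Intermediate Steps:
m = -262 (m = 10*(6*(-5)) + 38 = 10*(-30) + 38 = -300 + 38 = -262)
1/m = 1/(-262) = -1/262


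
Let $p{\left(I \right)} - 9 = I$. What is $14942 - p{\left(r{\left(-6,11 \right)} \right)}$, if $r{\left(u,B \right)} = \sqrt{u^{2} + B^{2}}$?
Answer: $14933 - \sqrt{157} \approx 14920.0$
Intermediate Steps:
$r{\left(u,B \right)} = \sqrt{B^{2} + u^{2}}$
$p{\left(I \right)} = 9 + I$
$14942 - p{\left(r{\left(-6,11 \right)} \right)} = 14942 - \left(9 + \sqrt{11^{2} + \left(-6\right)^{2}}\right) = 14942 - \left(9 + \sqrt{121 + 36}\right) = 14942 - \left(9 + \sqrt{157}\right) = 14933 - \sqrt{157}$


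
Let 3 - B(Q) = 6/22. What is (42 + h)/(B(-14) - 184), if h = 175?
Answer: -2387/1994 ≈ -1.1971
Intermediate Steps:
B(Q) = 30/11 (B(Q) = 3 - 6/22 = 3 - 1*3/11 = 3 - 3/11 = 30/11)
(42 + h)/(B(-14) - 184) = (42 + 175)/(30/11 - 184) = 217/(-1994/11) = 217*(-11/1994) = -2387/1994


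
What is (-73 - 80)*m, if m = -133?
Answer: 20349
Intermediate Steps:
(-73 - 80)*m = (-73 - 80)*(-133) = -153*(-133) = 20349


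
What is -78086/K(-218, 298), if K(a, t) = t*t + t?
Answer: -39043/44551 ≈ -0.87637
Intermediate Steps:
K(a, t) = t + t**2 (K(a, t) = t**2 + t = t + t**2)
-78086/K(-218, 298) = -78086*1/(298*(1 + 298)) = -78086/(298*299) = -78086/89102 = -78086*1/89102 = -39043/44551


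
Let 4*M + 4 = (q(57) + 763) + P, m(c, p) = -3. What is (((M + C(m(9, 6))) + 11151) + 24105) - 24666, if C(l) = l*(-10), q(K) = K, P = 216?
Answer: 10878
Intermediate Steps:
M = 258 (M = -1 + ((57 + 763) + 216)/4 = -1 + (820 + 216)/4 = -1 + (¼)*1036 = -1 + 259 = 258)
C(l) = -10*l
(((M + C(m(9, 6))) + 11151) + 24105) - 24666 = (((258 - 10*(-3)) + 11151) + 24105) - 24666 = (((258 + 30) + 11151) + 24105) - 24666 = ((288 + 11151) + 24105) - 24666 = (11439 + 24105) - 24666 = 35544 - 24666 = 10878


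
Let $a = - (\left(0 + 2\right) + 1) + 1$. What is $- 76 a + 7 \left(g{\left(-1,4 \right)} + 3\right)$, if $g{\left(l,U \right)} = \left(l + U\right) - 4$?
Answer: $166$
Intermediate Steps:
$g{\left(l,U \right)} = -4 + U + l$ ($g{\left(l,U \right)} = \left(U + l\right) - 4 = -4 + U + l$)
$a = -2$ ($a = - (2 + 1) + 1 = \left(-1\right) 3 + 1 = -3 + 1 = -2$)
$- 76 a + 7 \left(g{\left(-1,4 \right)} + 3\right) = \left(-76\right) \left(-2\right) + 7 \left(\left(-4 + 4 - 1\right) + 3\right) = 152 + 7 \left(-1 + 3\right) = 152 + 7 \cdot 2 = 152 + 14 = 166$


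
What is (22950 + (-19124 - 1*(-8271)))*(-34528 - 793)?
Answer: -427278137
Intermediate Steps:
(22950 + (-19124 - 1*(-8271)))*(-34528 - 793) = (22950 + (-19124 + 8271))*(-35321) = (22950 - 10853)*(-35321) = 12097*(-35321) = -427278137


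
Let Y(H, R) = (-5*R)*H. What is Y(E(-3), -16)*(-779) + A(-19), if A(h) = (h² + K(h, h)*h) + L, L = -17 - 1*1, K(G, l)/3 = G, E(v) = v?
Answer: 188386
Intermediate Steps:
K(G, l) = 3*G
L = -18 (L = -17 - 1 = -18)
Y(H, R) = -5*H*R
A(h) = -18 + 4*h² (A(h) = (h² + (3*h)*h) - 18 = (h² + 3*h²) - 18 = 4*h² - 18 = -18 + 4*h²)
Y(E(-3), -16)*(-779) + A(-19) = -5*(-3)*(-16)*(-779) + (-18 + 4*(-19)²) = -240*(-779) + (-18 + 4*361) = 186960 + (-18 + 1444) = 186960 + 1426 = 188386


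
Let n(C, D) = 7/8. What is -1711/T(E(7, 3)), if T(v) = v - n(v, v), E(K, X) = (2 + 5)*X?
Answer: -13688/161 ≈ -85.019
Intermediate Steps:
n(C, D) = 7/8 (n(C, D) = 7*(⅛) = 7/8)
E(K, X) = 7*X
T(v) = -7/8 + v (T(v) = v - 1*7/8 = v - 7/8 = -7/8 + v)
-1711/T(E(7, 3)) = -1711/(-7/8 + 7*3) = -1711/(-7/8 + 21) = -1711/161/8 = -1711*8/161 = -13688/161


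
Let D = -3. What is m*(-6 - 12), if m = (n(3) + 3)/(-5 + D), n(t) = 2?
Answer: 45/4 ≈ 11.250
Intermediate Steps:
m = -5/8 (m = (2 + 3)/(-5 - 3) = 5/(-8) = 5*(-⅛) = -5/8 ≈ -0.62500)
m*(-6 - 12) = -5*(-6 - 12)/8 = -5/8*(-18) = 45/4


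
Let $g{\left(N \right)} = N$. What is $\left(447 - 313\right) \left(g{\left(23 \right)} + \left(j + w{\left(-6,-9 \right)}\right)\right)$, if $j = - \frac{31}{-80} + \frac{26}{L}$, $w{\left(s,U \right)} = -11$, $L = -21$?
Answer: $\frac{1254977}{840} \approx 1494.0$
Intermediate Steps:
$j = - \frac{1429}{1680}$ ($j = - \frac{31}{-80} + \frac{26}{-21} = \left(-31\right) \left(- \frac{1}{80}\right) + 26 \left(- \frac{1}{21}\right) = \frac{31}{80} - \frac{26}{21} = - \frac{1429}{1680} \approx -0.8506$)
$\left(447 - 313\right) \left(g{\left(23 \right)} + \left(j + w{\left(-6,-9 \right)}\right)\right) = \left(447 - 313\right) \left(23 - \frac{19909}{1680}\right) = 134 \left(23 - \frac{19909}{1680}\right) = 134 \cdot \frac{18731}{1680} = \frac{1254977}{840}$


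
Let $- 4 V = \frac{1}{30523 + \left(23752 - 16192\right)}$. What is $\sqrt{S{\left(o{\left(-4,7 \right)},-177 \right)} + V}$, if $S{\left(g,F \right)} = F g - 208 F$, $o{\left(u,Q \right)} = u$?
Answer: $\frac{\sqrt{217686463541261}}{76166} \approx 193.71$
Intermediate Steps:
$S{\left(g,F \right)} = - 208 F + F g$
$V = - \frac{1}{152332}$ ($V = - \frac{1}{4 \left(30523 + \left(23752 - 16192\right)\right)} = - \frac{1}{4 \left(30523 + 7560\right)} = - \frac{1}{4 \cdot 38083} = \left(- \frac{1}{4}\right) \frac{1}{38083} = - \frac{1}{152332} \approx -6.5646 \cdot 10^{-6}$)
$\sqrt{S{\left(o{\left(-4,7 \right)},-177 \right)} + V} = \sqrt{- 177 \left(-208 - 4\right) - \frac{1}{152332}} = \sqrt{\left(-177\right) \left(-212\right) - \frac{1}{152332}} = \sqrt{37524 - \frac{1}{152332}} = \sqrt{\frac{5716105967}{152332}} = \frac{\sqrt{217686463541261}}{76166}$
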